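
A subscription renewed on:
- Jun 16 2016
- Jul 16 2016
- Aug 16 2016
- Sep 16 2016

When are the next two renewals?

Oct 16 2016, Nov 16 2016

The day-of-month is always 16 (30, 31, 31 days between events).
So this recurs on the 16th of each month.
October 2016: Oct 16 2016.
November 2016: Nov 16 2016.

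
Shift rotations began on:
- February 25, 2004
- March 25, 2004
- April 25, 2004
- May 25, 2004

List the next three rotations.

June 25, 2004; July 25, 2004; August 25, 2004

Each date is the 25th; the gaps (29, 31, 30) track the month lengths.
The rule is the 25th of each month.
Next: June 2004 → June 25, 2004.
July 2004: July 25, 2004.
Next: August 2004 → August 25, 2004.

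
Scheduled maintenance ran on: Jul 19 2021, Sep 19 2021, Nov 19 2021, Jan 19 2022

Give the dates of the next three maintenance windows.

Mar 19 2022, May 19 2022, Jul 19 2022

Gaps: 62, 61, 61 days — not constant. Every event is on the 19th of the month.
Pattern: the 19th of every 2 months.
March 2022: Mar 19 2022.
May 2022: May 19 2022.
Next: July 2022 → Jul 19 2022.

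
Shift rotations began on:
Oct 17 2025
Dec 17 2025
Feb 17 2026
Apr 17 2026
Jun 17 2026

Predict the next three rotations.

Aug 17 2026, Oct 17 2026, Dec 17 2026

Gaps: 61, 62, 59, 61 days — not constant. Every event is on the 17th of the month.
Pattern: the 17th of every 2 months.
Next: August 2026 → Aug 17 2026.
October 2026: Oct 17 2026.
December 2026: Dec 17 2026.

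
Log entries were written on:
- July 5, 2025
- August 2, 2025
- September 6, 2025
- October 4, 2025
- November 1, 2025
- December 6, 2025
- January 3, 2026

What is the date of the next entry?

February 7, 2026

Gaps: 28, 35, 28, 28, 35, 28 days — a mix of 28 and 35. Every date is a Saturday.
Each is the 1st Saturday of its month.
February 2026 — 1st Saturday is February 7, 2026.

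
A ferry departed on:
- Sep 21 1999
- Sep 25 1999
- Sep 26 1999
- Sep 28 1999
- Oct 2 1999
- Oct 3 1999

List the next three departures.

Every event lands on a Tuesday or Saturday or Sunday (gaps cycle 4, 1, 2, 4, 1).
So the schedule is: every Tuesday, Saturday and Sunday.
Next Tuesday: Oct 5 1999.
The following Saturday is Oct 9 1999.
The following Sunday is Oct 10 1999.

Oct 5 1999, Oct 9 1999, Oct 10 1999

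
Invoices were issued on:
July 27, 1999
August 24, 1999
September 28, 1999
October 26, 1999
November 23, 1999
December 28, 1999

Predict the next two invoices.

January 25, 2000; February 22, 2000

All dates are Tuesdays, 28, 35, 28, 28, 35 days apart.
Specifically, the 4th Tuesday of each month.
4th Tuesday of January 2000: January 25, 2000.
4th Tuesday of February 2000: February 22, 2000.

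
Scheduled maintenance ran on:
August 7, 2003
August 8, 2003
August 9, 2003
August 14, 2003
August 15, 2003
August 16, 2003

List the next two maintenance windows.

August 21, 2003; August 22, 2003

Gaps: 1, 1, 5, 1, 1 days — not constant, but cyclic with period 3.
The events fall on every Thursday, Friday and Saturday.
The following Thursday is August 21, 2003.
The following Friday is August 22, 2003.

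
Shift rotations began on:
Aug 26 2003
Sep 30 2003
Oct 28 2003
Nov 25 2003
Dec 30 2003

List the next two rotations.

Jan 27 2004, Feb 24 2004

All Tuesdays; the gaps (35, 28, 28, 35) vary with month length.
This is the last Tuesday of each month.
January 2004 ends with Tuesday Jan 27 2004.
Last Tuesday of February 2004: Feb 24 2004.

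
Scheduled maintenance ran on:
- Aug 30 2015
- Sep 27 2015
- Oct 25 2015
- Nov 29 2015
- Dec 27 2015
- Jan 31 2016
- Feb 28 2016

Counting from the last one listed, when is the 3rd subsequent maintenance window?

All Sundays; the gaps (28, 28, 35, 28, 35, 28) vary with month length.
This is the last Sunday of each month.
March 2016 ends with Sunday Mar 27 2016.
Last Sunday of April 2016: Apr 24 2016.
Last Sunday of May 2016: May 29 2016.

May 29 2016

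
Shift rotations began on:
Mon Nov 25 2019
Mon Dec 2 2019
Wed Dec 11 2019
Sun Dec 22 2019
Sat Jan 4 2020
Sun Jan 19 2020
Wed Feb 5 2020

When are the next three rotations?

The spacing grows by 2 each time: 7, 9, 11, 13, 15, 17 days.
Next gap: 19 days. Wed Feb 5 2020 + 19 days = Mon Feb 24 2020.
Next gap: 21 days. Mon Feb 24 2020 + 21 days = Mon Mar 16 2020.
Next gap: 23 days. Mon Mar 16 2020 + 23 days = Wed Apr 8 2020.

Mon Feb 24 2020, Mon Mar 16 2020, Wed Apr 8 2020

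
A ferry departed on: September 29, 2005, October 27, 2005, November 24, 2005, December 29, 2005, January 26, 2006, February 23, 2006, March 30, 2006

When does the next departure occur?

April 27, 2006

These are Thursdays with 28, 28, 35, 28, 28, 35-day gaps.
Each is the final Thursday of its month — September 29, 2005 is past the 28th, so '4th Thursday' doesn't fit.
April 2006 ends with Thursday April 27, 2006.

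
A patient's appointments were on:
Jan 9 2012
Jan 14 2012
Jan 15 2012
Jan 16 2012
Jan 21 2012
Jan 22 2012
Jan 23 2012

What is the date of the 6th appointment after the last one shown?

Feb 6 2012

Gaps: 5, 1, 1, 5, 1, 1 days — not constant, but cyclic with period 3.
The events fall on every Monday, Saturday and Sunday.
The following Saturday is Jan 28 2012.
Next Sunday: Jan 29 2012.
Next Monday: Jan 30 2012.
The following Saturday is Feb 4 2012.
Next Sunday: Feb 5 2012.
Next Monday: Feb 6 2012.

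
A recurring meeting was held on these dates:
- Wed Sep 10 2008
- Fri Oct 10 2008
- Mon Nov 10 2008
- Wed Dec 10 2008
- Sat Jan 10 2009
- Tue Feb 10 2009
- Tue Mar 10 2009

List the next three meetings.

The day-of-month is always 10 (30, 31, 30, 31, 31, 28 days between events).
So this recurs on the 10th of each month.
Next: April 2009 → Fri Apr 10 2009.
May 2009: Sun May 10 2009.
June 2009: Wed Jun 10 2009.

Fri Apr 10 2009, Sun May 10 2009, Wed Jun 10 2009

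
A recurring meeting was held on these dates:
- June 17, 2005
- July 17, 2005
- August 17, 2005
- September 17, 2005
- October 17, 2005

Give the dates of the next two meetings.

Gaps: 30, 31, 31, 30 days — not constant. Every event is on the 17th of the month.
Pattern: the 17th of each month.
November 2005: November 17, 2005.
Next: December 2005 → December 17, 2005.

November 17, 2005; December 17, 2005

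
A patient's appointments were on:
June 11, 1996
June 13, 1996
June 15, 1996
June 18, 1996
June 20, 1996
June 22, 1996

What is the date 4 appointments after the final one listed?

Gaps: 2, 2, 3, 2, 2 days — not constant, but cyclic with period 3.
The events fall on every Tuesday, Thursday and Saturday.
Next Tuesday: June 25, 1996.
Next Thursday: June 27, 1996.
The following Saturday is June 29, 1996.
Next Tuesday: July 2, 1996.

July 2, 1996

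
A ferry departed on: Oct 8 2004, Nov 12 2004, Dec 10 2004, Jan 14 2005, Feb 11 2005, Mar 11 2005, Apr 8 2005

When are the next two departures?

All dates are Fridays, 35, 28, 35, 28, 28, 28 days apart.
Specifically, the 2nd Friday of each month.
May 2005 — 2nd Friday is May 13 2005.
2nd Friday of June 2005: Jun 10 2005.

May 13 2005, Jun 10 2005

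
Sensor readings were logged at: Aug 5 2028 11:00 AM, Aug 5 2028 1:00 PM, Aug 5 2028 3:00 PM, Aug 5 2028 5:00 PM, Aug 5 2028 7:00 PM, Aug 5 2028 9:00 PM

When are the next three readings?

Aug 5 2028 11:00 PM, Aug 6 2028 1:00 AM, Aug 6 2028 3:00 AM

Spacing: 2, 2, 2, 2, 2 h — constant 2 h.
Aug 5 2028 9:00 PM + 2 h = Aug 5 2028 11:00 PM.
Aug 5 2028 11:00 PM + 2 h = Aug 6 2028 1:00 AM.
Aug 6 2028 1:00 AM + 2 h = Aug 6 2028 3:00 AM.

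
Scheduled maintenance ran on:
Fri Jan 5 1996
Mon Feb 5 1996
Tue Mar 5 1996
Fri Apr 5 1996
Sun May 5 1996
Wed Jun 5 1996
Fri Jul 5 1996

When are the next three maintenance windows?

Each date is the 5th; the gaps (31, 29, 31, 30, 31, 30) track the month lengths.
The rule is the 5th of each month.
Next: August 1996 → Mon Aug 5 1996.
September 1996: Thu Sep 5 1996.
October 1996: Sat Oct 5 1996.

Mon Aug 5 1996, Thu Sep 5 1996, Sat Oct 5 1996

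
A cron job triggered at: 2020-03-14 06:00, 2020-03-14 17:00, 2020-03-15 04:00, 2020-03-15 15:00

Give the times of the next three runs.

2020-03-16 02:00, 2020-03-16 13:00, 2020-03-17 00:00

Gaps: 11, 11, 11 hours — each event is 11 hours after the previous one.
2020-03-15 15:00 + 11 h = 2020-03-16 02:00.
2020-03-16 02:00 + 11 h = 2020-03-16 13:00.
2020-03-16 13:00 + 11 h = 2020-03-17 00:00.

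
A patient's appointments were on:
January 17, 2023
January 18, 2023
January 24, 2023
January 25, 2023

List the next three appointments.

January 31, 2023; February 1, 2023; February 7, 2023

Gaps: 1, 6, 1 days — not constant, but cyclic with period 2.
The events fall on every Tuesday and Wednesday.
Next Tuesday: January 31, 2023.
The following Wednesday is February 1, 2023.
Next Tuesday: February 7, 2023.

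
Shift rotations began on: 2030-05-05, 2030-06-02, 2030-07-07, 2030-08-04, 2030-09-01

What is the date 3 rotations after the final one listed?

Gaps: 28, 35, 28, 28 days — a mix of 28 and 35. Every date is a Sunday.
Each is the 1st Sunday of its month.
October 2030 — 1st Sunday is 2030-10-06.
1st Sunday of November 2030: 2030-11-03.
1st Sunday of December 2030: 2030-12-01.

2030-12-01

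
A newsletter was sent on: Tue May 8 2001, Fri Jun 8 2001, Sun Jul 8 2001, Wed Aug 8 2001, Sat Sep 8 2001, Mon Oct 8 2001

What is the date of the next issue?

Gaps: 31, 30, 31, 31, 30 days — not constant. Every event is on the 8th of the month.
Pattern: the 8th of each month.
November 2001: Thu Nov 8 2001.

Thu Nov 8 2001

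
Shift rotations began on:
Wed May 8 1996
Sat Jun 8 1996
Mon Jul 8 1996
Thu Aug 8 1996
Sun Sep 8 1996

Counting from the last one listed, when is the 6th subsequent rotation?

Gaps: 31, 30, 31, 31 days — not constant. Every event is on the 8th of the month.
Pattern: the 8th of each month.
October 1996: Tue Oct 8 1996.
Next: November 1996 → Fri Nov 8 1996.
December 1996: Sun Dec 8 1996.
Next: January 1997 → Wed Jan 8 1997.
February 1997: Sat Feb 8 1997.
March 1997: Sat Mar 8 1997.

Sat Mar 8 1997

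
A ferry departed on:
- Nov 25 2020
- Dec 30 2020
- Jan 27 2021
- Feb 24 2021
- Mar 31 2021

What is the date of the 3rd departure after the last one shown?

Jun 30 2021

All Wednesdays; the gaps (35, 28, 28, 35) vary with month length.
This is the last Wednesday of each month.
Last Wednesday of April 2021: Apr 28 2021.
Last Wednesday of May 2021: May 26 2021.
Last Wednesday of June 2021: Jun 30 2021.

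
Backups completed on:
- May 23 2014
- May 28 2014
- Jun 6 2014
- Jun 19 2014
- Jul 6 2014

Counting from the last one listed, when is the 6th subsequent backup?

Jan 8 2015

The spacing grows by 4 each time: 5, 9, 13, 17 days.
Next gap: 21 days. Jul 6 2014 + 21 days = Jul 27 2014.
Next gap: 25 days. Jul 27 2014 + 25 days = Aug 21 2014.
Next gap: 29 days. Aug 21 2014 + 29 days = Sep 19 2014.
Next gap: 33 days. Sep 19 2014 + 33 days = Oct 22 2014.
Next gap: 37 days. Oct 22 2014 + 37 days = Nov 28 2014.
Next gap: 41 days. Nov 28 2014 + 41 days = Jan 8 2015.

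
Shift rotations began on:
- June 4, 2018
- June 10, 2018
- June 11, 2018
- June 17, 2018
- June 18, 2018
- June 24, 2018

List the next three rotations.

Every event lands on a Monday or Sunday (gaps cycle 6, 1, 6, 1, 6).
So the schedule is: every Monday and Sunday.
Next Monday: June 25, 2018.
The following Sunday is July 1, 2018.
The following Monday is July 2, 2018.

June 25, 2018; July 1, 2018; July 2, 2018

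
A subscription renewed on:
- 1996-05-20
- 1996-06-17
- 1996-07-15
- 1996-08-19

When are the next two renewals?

These are Mondays at 28- or 35-day spacing (28, 28, 35).
The pattern: 3rd Monday of the month.
3rd Monday of September 1996: 1996-09-16.
3rd Monday of October 1996: 1996-10-21.

1996-09-16, 1996-10-21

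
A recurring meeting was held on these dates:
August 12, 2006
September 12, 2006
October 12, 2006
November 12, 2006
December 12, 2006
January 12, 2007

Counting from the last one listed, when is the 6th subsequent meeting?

The day-of-month is always 12 (31, 30, 31, 30, 31 days between events).
So this recurs on the 12th of each month.
Next: February 2007 → February 12, 2007.
Next: March 2007 → March 12, 2007.
Next: April 2007 → April 12, 2007.
Next: May 2007 → May 12, 2007.
June 2007: June 12, 2007.
July 2007: July 12, 2007.

July 12, 2007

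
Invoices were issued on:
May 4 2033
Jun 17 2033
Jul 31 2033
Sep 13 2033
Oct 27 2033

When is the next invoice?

The spacing is 44, 44, 44, 44 days — always 44 days.
Oct 27 2033 + 44 days = Dec 10 2033.

Dec 10 2033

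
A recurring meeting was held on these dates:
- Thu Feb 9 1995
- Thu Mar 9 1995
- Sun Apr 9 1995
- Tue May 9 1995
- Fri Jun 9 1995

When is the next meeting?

Each date is the 9th; the gaps (28, 31, 30, 31) track the month lengths.
The rule is the 9th of each month.
July 1995: Sun Jul 9 1995.

Sun Jul 9 1995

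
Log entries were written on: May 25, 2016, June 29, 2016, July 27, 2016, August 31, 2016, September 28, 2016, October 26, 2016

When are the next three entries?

Every date is a Wednesday; gaps 35, 28, 35, 28, 28 days.
Each is the last Wednesday of its month (at least one falls on the 29th or later, ruling out '4th Wednesday').
Last Wednesday of November 2016: November 30, 2016.
December 2016 ends with Wednesday December 28, 2016.
January 2017 ends with Wednesday January 25, 2017.

November 30, 2016; December 28, 2016; January 25, 2017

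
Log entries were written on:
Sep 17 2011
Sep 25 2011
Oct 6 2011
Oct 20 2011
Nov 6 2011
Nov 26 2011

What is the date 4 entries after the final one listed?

Mar 15 2012

Gaps: 8, 11, 14, 17, 20 days — each gap is 3 larger than the previous one.
Next gap: 23 days. Nov 26 2011 + 23 days = Dec 19 2011.
Next gap: 26 days. Dec 19 2011 + 26 days = Jan 14 2012.
Next gap: 29 days. Jan 14 2012 + 29 days = Feb 12 2012.
Next gap: 32 days. Feb 12 2012 + 32 days = Mar 15 2012.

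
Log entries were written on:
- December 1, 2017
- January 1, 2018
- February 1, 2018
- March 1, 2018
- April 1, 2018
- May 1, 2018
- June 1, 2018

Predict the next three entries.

July 1, 2018; August 1, 2018; September 1, 2018

The day-of-month is always 1 (31, 31, 28, 31, 30, 31 days between events).
So this recurs on the 1st of each month.
July 2018: July 1, 2018.
August 2018: August 1, 2018.
Next: September 2018 → September 1, 2018.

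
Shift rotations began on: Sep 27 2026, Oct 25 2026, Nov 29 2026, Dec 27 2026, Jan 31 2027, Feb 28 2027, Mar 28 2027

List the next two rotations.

These are Sundays with 28, 35, 28, 35, 28, 28-day gaps.
Each is the final Sunday of its month — Nov 29 2026 is past the 28th, so '4th Sunday' doesn't fit.
Last Sunday of April 2027: Apr 25 2027.
May 2027 ends with Sunday May 30 2027.

Apr 25 2027, May 30 2027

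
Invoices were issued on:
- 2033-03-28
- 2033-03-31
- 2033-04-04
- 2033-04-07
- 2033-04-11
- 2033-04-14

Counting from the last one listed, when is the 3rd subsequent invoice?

2033-04-25

Every event lands on a Monday or Thursday (gaps cycle 3, 4, 3, 4, 3).
So the schedule is: every Monday and Thursday.
The following Monday is 2033-04-18.
Next Thursday: 2033-04-21.
Next Monday: 2033-04-25.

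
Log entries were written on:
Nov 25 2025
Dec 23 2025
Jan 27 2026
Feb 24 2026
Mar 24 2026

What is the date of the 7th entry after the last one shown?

All dates are Tuesdays, 28, 35, 28, 28 days apart.
Specifically, the 4th Tuesday of each month.
4th Tuesday of April 2026: Apr 28 2026.
4th Tuesday of May 2026: May 26 2026.
4th Tuesday of June 2026: Jun 23 2026.
4th Tuesday of July 2026: Jul 28 2026.
4th Tuesday of August 2026: Aug 25 2026.
4th Tuesday of September 2026: Sep 22 2026.
4th Tuesday of October 2026: Oct 27 2026.

Oct 27 2026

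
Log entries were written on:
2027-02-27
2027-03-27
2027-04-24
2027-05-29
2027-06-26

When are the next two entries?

All Saturdays; the gaps (28, 28, 35, 28) vary with month length.
This is the last Saturday of each month.
Last Saturday of July 2027: 2027-07-31.
August 2027 ends with Saturday 2027-08-28.

2027-07-31, 2027-08-28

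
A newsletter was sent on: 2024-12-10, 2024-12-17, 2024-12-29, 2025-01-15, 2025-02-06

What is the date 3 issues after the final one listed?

Gaps: 7, 12, 17, 22 days — each gap is 5 larger than the previous one.
Next gap: 27 days. 2025-02-06 + 27 days = 2025-03-05.
Next gap: 32 days. 2025-03-05 + 32 days = 2025-04-06.
Next gap: 37 days. 2025-04-06 + 37 days = 2025-05-13.

2025-05-13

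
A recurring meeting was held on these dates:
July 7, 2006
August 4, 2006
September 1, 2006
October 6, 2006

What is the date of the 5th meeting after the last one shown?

Gaps: 28, 28, 35 days — a mix of 28 and 35. Every date is a Friday.
Each is the 1st Friday of its month.
1st Friday of November 2006: November 3, 2006.
December 2006 — 1st Friday is December 1, 2006.
1st Friday of January 2007: January 5, 2007.
1st Friday of February 2007: February 2, 2007.
1st Friday of March 2007: March 2, 2007.

March 2, 2007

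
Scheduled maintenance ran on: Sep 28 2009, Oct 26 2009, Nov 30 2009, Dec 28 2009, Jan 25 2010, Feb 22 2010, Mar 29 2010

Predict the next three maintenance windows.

These are Mondays with 28, 35, 28, 28, 28, 35-day gaps.
Each is the final Monday of its month — Nov 30 2009 is past the 28th, so '4th Monday' doesn't fit.
April 2010 ends with Monday Apr 26 2010.
Last Monday of May 2010: May 31 2010.
Last Monday of June 2010: Jun 28 2010.

Apr 26 2010, May 31 2010, Jun 28 2010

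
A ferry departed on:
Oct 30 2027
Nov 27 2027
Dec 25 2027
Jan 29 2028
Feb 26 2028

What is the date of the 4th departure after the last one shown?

Jun 24 2028

Every date is a Saturday; gaps 28, 28, 35, 28 days.
Each is the last Saturday of its month (at least one falls on the 29th or later, ruling out '4th Saturday').
Last Saturday of March 2028: Mar 25 2028.
Last Saturday of April 2028: Apr 29 2028.
May 2028 ends with Saturday May 27 2028.
Last Saturday of June 2028: Jun 24 2028.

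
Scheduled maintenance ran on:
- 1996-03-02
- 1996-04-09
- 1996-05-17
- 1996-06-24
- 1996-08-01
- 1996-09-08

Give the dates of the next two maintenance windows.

1996-10-16, 1996-11-23

Every event comes 38 days after the last (38, 38, 38, 38, 38).
1996-09-08 + 38 days = 1996-10-16.
1996-10-16 + 38 days = 1996-11-23.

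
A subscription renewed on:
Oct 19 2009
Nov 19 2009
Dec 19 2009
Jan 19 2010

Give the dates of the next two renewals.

Feb 19 2010, Mar 19 2010

The day-of-month is always 19 (31, 30, 31 days between events).
So this recurs on the 19th of each month.
Next: February 2010 → Feb 19 2010.
Next: March 2010 → Mar 19 2010.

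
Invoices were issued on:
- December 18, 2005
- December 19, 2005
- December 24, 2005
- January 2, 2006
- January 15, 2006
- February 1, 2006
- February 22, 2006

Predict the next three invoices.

March 19, 2006; April 17, 2006; May 20, 2006

Gaps: 1, 5, 9, 13, 17, 21 days — each gap is 4 larger than the previous one.
Next gap: 25 days. February 22, 2006 + 25 days = March 19, 2006.
Next gap: 29 days. March 19, 2006 + 29 days = April 17, 2006.
Next gap: 33 days. April 17, 2006 + 33 days = May 20, 2006.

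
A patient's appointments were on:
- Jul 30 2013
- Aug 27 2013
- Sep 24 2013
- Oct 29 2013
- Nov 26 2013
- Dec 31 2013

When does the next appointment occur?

Jan 28 2014

All Tuesdays; the gaps (28, 28, 35, 28, 35) vary with month length.
This is the last Tuesday of each month.
January 2014 ends with Tuesday Jan 28 2014.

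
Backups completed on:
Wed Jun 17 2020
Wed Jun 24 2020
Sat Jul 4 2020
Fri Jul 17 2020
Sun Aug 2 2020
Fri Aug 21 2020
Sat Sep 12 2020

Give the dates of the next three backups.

Wed Oct 7 2020, Wed Nov 4 2020, Sat Dec 5 2020

The spacing grows by 3 each time: 7, 10, 13, 16, 19, 22 days.
Next gap: 25 days. Sat Sep 12 2020 + 25 days = Wed Oct 7 2020.
Next gap: 28 days. Wed Oct 7 2020 + 28 days = Wed Nov 4 2020.
Next gap: 31 days. Wed Nov 4 2020 + 31 days = Sat Dec 5 2020.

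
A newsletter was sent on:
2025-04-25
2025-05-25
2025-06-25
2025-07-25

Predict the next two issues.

2025-08-25, 2025-09-25

Gaps: 30, 31, 30 days — not constant. Every event is on the 25th of the month.
Pattern: the 25th of each month.
Next: August 2025 → 2025-08-25.
Next: September 2025 → 2025-09-25.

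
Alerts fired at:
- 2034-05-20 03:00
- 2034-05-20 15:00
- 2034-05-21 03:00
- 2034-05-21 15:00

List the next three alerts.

The interval is a steady 12 hours (12, 12, 12).
2034-05-21 15:00 + 12 h = 2034-05-22 03:00.
2034-05-22 03:00 + 12 h = 2034-05-22 15:00.
2034-05-22 15:00 + 12 h = 2034-05-23 03:00.

2034-05-22 03:00, 2034-05-22 15:00, 2034-05-23 03:00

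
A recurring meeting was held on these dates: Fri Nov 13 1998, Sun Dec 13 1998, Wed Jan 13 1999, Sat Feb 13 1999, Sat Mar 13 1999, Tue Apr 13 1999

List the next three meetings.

Thu May 13 1999, Sun Jun 13 1999, Tue Jul 13 1999

Gaps: 30, 31, 31, 28, 31 days — not constant. Every event is on the 13th of the month.
Pattern: the 13th of each month.
Next: May 1999 → Thu May 13 1999.
Next: June 1999 → Sun Jun 13 1999.
Next: July 1999 → Tue Jul 13 1999.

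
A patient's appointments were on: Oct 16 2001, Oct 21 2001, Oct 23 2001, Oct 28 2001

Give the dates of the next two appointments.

Oct 30 2001, Nov 4 2001

The gap pattern 5, 2, 5 repeats every 2 events.
These are the Tuesdays and Sundays of each week.
The following Tuesday is Oct 30 2001.
The following Sunday is Nov 4 2001.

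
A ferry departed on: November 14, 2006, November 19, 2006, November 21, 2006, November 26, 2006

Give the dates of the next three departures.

November 28, 2006; December 3, 2006; December 5, 2006

Every event lands on a Tuesday or Sunday (gaps cycle 5, 2, 5).
So the schedule is: every Tuesday and Sunday.
The following Tuesday is November 28, 2006.
The following Sunday is December 3, 2006.
Next Tuesday: December 5, 2006.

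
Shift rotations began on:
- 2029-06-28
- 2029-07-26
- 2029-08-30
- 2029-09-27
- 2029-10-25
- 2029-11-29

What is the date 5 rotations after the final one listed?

All Thursdays; the gaps (28, 35, 28, 28, 35) vary with month length.
This is the last Thursday of each month.
December 2029 ends with Thursday 2029-12-27.
Last Thursday of January 2030: 2030-01-31.
February 2030 ends with Thursday 2030-02-28.
Last Thursday of March 2030: 2030-03-28.
Last Thursday of April 2030: 2030-04-25.

2030-04-25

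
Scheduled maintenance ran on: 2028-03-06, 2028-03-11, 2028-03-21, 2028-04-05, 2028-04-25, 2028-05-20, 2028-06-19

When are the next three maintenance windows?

2028-07-24, 2028-09-02, 2028-10-17

Intervals are 5, 10, 15, 20, 25, 30 days — an arithmetic progression with common difference 5.
Next gap: 35 days. 2028-06-19 + 35 days = 2028-07-24.
Next gap: 40 days. 2028-07-24 + 40 days = 2028-09-02.
Next gap: 45 days. 2028-09-02 + 45 days = 2028-10-17.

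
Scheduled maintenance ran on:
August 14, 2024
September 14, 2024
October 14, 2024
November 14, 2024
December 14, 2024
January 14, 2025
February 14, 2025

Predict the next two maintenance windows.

The day-of-month is always 14 (31, 30, 31, 30, 31, 31 days between events).
So this recurs on the 14th of each month.
Next: March 2025 → March 14, 2025.
April 2025: April 14, 2025.

March 14, 2025; April 14, 2025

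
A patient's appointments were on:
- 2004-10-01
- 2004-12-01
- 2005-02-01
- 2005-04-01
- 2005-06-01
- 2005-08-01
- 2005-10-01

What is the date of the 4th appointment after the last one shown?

2006-06-01

Each date is the 1st; the gaps (61, 62, 59, 61, 61, 61) track the month lengths.
The rule is the 1st of every 2 months.
Next: December 2005 → 2005-12-01.
February 2006: 2006-02-01.
Next: April 2006 → 2006-04-01.
June 2006: 2006-06-01.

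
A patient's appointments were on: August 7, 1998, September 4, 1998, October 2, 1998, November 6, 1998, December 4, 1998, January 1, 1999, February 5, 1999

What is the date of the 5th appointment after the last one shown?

July 2, 1999

All dates are Fridays, 28, 28, 35, 28, 28, 35 days apart.
Specifically, the 1st Friday of each month.
March 1999 — 1st Friday is March 5, 1999.
April 1999 — 1st Friday is April 2, 1999.
1st Friday of May 1999: May 7, 1999.
1st Friday of June 1999: June 4, 1999.
1st Friday of July 1999: July 2, 1999.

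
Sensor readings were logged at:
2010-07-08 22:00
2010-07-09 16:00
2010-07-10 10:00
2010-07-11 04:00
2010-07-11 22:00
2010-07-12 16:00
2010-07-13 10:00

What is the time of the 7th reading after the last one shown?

2010-07-18 16:00

The interval is a steady 18 hours (18, 18, 18, 18, 18, 18).
2010-07-13 10:00 + 18 h = 2010-07-14 04:00.
2010-07-14 04:00 + 18 h = 2010-07-14 22:00.
2010-07-14 22:00 + 18 h = 2010-07-15 16:00.
2010-07-15 16:00 + 18 h = 2010-07-16 10:00.
2010-07-16 10:00 + 18 h = 2010-07-17 04:00.
2010-07-17 04:00 + 18 h = 2010-07-17 22:00.
2010-07-17 22:00 + 18 h = 2010-07-18 16:00.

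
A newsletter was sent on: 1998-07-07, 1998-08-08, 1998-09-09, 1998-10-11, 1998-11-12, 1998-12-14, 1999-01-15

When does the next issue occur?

The spacing is 32, 32, 32, 32, 32, 32 days — always 32 days.
1999-01-15 + 32 days = 1999-02-16.

1999-02-16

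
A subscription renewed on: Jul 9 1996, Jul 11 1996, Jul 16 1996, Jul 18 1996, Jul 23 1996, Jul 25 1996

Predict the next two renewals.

Gaps: 2, 5, 2, 5, 2 days — not constant, but cyclic with period 2.
The events fall on every Tuesday and Thursday.
Next Tuesday: Jul 30 1996.
Next Thursday: Aug 1 1996.

Jul 30 1996, Aug 1 1996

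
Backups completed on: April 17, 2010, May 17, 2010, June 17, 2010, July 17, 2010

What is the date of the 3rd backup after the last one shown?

October 17, 2010

Each date is the 17th; the gaps (30, 31, 30) track the month lengths.
The rule is the 17th of each month.
Next: August 2010 → August 17, 2010.
September 2010: September 17, 2010.
Next: October 2010 → October 17, 2010.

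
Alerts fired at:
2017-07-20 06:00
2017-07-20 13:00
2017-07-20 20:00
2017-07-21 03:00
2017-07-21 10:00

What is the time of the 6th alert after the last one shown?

2017-07-23 04:00

The interval is a steady 7 hours (7, 7, 7, 7).
2017-07-21 10:00 + 7 h = 2017-07-21 17:00.
2017-07-21 17:00 + 7 h = 2017-07-22 00:00.
2017-07-22 00:00 + 7 h = 2017-07-22 07:00.
2017-07-22 07:00 + 7 h = 2017-07-22 14:00.
2017-07-22 14:00 + 7 h = 2017-07-22 21:00.
2017-07-22 21:00 + 7 h = 2017-07-23 04:00.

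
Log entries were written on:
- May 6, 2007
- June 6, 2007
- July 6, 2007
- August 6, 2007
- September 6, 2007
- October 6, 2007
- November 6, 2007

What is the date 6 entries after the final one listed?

Each date is the 6th; the gaps (31, 30, 31, 31, 30, 31) track the month lengths.
The rule is the 6th of each month.
December 2007: December 6, 2007.
January 2008: January 6, 2008.
Next: February 2008 → February 6, 2008.
Next: March 2008 → March 6, 2008.
April 2008: April 6, 2008.
May 2008: May 6, 2008.

May 6, 2008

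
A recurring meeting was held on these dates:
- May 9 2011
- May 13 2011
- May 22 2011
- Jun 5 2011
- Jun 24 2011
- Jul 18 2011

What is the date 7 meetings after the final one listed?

May 21 2012

Intervals are 4, 9, 14, 19, 24 days — an arithmetic progression with common difference 5.
Next gap: 29 days. Jul 18 2011 + 29 days = Aug 16 2011.
Next gap: 34 days. Aug 16 2011 + 34 days = Sep 19 2011.
Next gap: 39 days. Sep 19 2011 + 39 days = Oct 28 2011.
Next gap: 44 days. Oct 28 2011 + 44 days = Dec 11 2011.
Next gap: 49 days. Dec 11 2011 + 49 days = Jan 29 2012.
Next gap: 54 days. Jan 29 2012 + 54 days = Mar 23 2012.
Next gap: 59 days. Mar 23 2012 + 59 days = May 21 2012.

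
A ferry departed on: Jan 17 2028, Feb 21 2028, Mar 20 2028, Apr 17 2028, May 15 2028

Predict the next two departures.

These are Mondays at 28- or 35-day spacing (35, 28, 28, 28).
The pattern: 3rd Monday of the month.
June 2028 — 3rd Monday is Jun 19 2028.
July 2028 — 3rd Monday is Jul 17 2028.

Jun 19 2028, Jul 17 2028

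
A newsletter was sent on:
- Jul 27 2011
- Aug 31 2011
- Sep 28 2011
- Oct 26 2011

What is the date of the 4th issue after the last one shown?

Feb 29 2012

These are Wednesdays with 35, 28, 28-day gaps.
Each is the final Wednesday of its month — Aug 31 2011 is past the 28th, so '4th Wednesday' doesn't fit.
November 2011 ends with Wednesday Nov 30 2011.
Last Wednesday of December 2011: Dec 28 2011.
January 2012 ends with Wednesday Jan 25 2012.
February 2012 ends with Wednesday Feb 29 2012.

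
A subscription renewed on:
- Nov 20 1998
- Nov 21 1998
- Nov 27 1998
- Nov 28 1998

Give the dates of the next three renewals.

The gap pattern 1, 6, 1 repeats every 2 events.
These are the Fridays and Saturdays of each week.
The following Friday is Dec 4 1998.
The following Saturday is Dec 5 1998.
Next Friday: Dec 11 1998.

Dec 4 1998, Dec 5 1998, Dec 11 1998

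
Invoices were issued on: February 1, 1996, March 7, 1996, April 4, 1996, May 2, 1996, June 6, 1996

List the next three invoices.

Gaps: 35, 28, 28, 35 days — a mix of 28 and 35. Every date is a Thursday.
Each is the 1st Thursday of its month.
July 1996 — 1st Thursday is July 4, 1996.
1st Thursday of August 1996: August 1, 1996.
September 1996 — 1st Thursday is September 5, 1996.

July 4, 1996; August 1, 1996; September 5, 1996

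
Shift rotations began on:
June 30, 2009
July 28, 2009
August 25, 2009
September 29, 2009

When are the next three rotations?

October 27, 2009; November 24, 2009; December 29, 2009

All Tuesdays; the gaps (28, 28, 35) vary with month length.
This is the last Tuesday of each month.
Last Tuesday of October 2009: October 27, 2009.
November 2009 ends with Tuesday November 24, 2009.
Last Tuesday of December 2009: December 29, 2009.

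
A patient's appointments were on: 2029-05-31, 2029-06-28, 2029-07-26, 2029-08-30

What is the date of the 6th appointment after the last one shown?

2030-02-28

These are Thursdays with 28, 28, 35-day gaps.
Each is the final Thursday of its month — 2029-05-31 is past the 28th, so '4th Thursday' doesn't fit.
Last Thursday of September 2029: 2029-09-27.
October 2029 ends with Thursday 2029-10-25.
Last Thursday of November 2029: 2029-11-29.
Last Thursday of December 2029: 2029-12-27.
Last Thursday of January 2030: 2030-01-31.
Last Thursday of February 2030: 2030-02-28.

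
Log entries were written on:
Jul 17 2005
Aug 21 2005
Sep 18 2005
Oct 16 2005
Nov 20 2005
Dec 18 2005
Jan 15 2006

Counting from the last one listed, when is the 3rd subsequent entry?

Apr 16 2006

Gaps: 35, 28, 28, 35, 28, 28 days — a mix of 28 and 35. Every date is a Sunday.
Each is the 3rd Sunday of its month.
February 2006 — 3rd Sunday is Feb 19 2006.
3rd Sunday of March 2006: Mar 19 2006.
3rd Sunday of April 2006: Apr 16 2006.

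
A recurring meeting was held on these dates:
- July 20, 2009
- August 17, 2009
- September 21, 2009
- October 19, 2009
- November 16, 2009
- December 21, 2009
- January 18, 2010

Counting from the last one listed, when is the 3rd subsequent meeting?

Gaps: 28, 35, 28, 28, 35, 28 days — a mix of 28 and 35. Every date is a Monday.
Each is the 3rd Monday of its month.
3rd Monday of February 2010: February 15, 2010.
March 2010 — 3rd Monday is March 15, 2010.
April 2010 — 3rd Monday is April 19, 2010.

April 19, 2010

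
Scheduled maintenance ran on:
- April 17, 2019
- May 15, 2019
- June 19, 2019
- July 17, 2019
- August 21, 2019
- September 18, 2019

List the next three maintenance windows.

October 16, 2019; November 20, 2019; December 18, 2019

Gaps: 28, 35, 28, 35, 28 days — a mix of 28 and 35. Every date is a Wednesday.
Each is the 3rd Wednesday of its month.
3rd Wednesday of October 2019: October 16, 2019.
November 2019 — 3rd Wednesday is November 20, 2019.
December 2019 — 3rd Wednesday is December 18, 2019.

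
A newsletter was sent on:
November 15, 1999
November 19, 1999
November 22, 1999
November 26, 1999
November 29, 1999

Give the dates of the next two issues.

The gap pattern 4, 3, 4, 3 repeats every 2 events.
These are the Mondays and Fridays of each week.
Next Friday: December 3, 1999.
Next Monday: December 6, 1999.

December 3, 1999; December 6, 1999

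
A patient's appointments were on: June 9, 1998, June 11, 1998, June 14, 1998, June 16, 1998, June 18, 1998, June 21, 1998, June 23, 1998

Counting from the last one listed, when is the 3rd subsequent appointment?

The gap pattern 2, 3, 2, 2, 3, 2 repeats every 3 events.
These are the Tuesdays, Thursdays and Sundays of each week.
The following Thursday is June 25, 1998.
The following Sunday is June 28, 1998.
The following Tuesday is June 30, 1998.

June 30, 1998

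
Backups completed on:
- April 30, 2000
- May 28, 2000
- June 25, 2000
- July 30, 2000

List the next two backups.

These are Sundays with 28, 28, 35-day gaps.
Each is the final Sunday of its month — April 30, 2000 is past the 28th, so '4th Sunday' doesn't fit.
August 2000 ends with Sunday August 27, 2000.
September 2000 ends with Sunday September 24, 2000.

August 27, 2000; September 24, 2000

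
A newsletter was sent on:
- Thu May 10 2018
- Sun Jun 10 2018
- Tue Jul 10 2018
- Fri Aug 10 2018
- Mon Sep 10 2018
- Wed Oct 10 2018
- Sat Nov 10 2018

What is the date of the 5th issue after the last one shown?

Each date is the 10th; the gaps (31, 30, 31, 31, 30, 31) track the month lengths.
The rule is the 10th of each month.
Next: December 2018 → Mon Dec 10 2018.
January 2019: Thu Jan 10 2019.
February 2019: Sun Feb 10 2019.
Next: March 2019 → Sun Mar 10 2019.
Next: April 2019 → Wed Apr 10 2019.

Wed Apr 10 2019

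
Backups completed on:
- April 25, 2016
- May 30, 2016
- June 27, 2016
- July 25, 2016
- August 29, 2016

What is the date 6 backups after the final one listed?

These are Mondays with 35, 28, 28, 35-day gaps.
Each is the final Monday of its month — May 30, 2016 is past the 28th, so '4th Monday' doesn't fit.
Last Monday of September 2016: September 26, 2016.
Last Monday of October 2016: October 31, 2016.
November 2016 ends with Monday November 28, 2016.
Last Monday of December 2016: December 26, 2016.
January 2017 ends with Monday January 30, 2017.
February 2017 ends with Monday February 27, 2017.

February 27, 2017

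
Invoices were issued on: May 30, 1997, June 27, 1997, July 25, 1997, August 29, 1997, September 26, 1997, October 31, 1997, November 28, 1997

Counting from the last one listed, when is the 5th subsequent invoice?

Every date is a Friday; gaps 28, 28, 35, 28, 35, 28 days.
Each is the last Friday of its month (at least one falls on the 29th or later, ruling out '4th Friday').
Last Friday of December 1997: December 26, 1997.
January 1998 ends with Friday January 30, 1998.
Last Friday of February 1998: February 27, 1998.
Last Friday of March 1998: March 27, 1998.
Last Friday of April 1998: April 24, 1998.

April 24, 1998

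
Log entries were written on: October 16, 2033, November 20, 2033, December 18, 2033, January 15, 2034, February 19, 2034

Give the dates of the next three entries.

These are Sundays at 28- or 35-day spacing (35, 28, 28, 35).
The pattern: 3rd Sunday of the month.
March 2034 — 3rd Sunday is March 19, 2034.
April 2034 — 3rd Sunday is April 16, 2034.
May 2034 — 3rd Sunday is May 21, 2034.

March 19, 2034; April 16, 2034; May 21, 2034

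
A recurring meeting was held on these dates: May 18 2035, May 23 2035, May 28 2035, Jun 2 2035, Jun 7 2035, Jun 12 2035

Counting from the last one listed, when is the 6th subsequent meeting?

Gaps between consecutive events: 5, 5, 5, 5, 5 days — a constant 5-day interval.
Jun 12 2035 + 5 days = Jun 17 2035.
Jun 17 2035 + 5 days = Jun 22 2035.
Jun 22 2035 + 5 days = Jun 27 2035.
Jun 27 2035 + 5 days = Jul 2 2035.
Jul 2 2035 + 5 days = Jul 7 2035.
Jul 7 2035 + 5 days = Jul 12 2035.

Jul 12 2035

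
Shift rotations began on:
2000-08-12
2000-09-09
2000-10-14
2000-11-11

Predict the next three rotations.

2000-12-09, 2001-01-13, 2001-02-10

All dates are Saturdays, 28, 35, 28 days apart.
Specifically, the 2nd Saturday of each month.
December 2000 — 2nd Saturday is 2000-12-09.
January 2001 — 2nd Saturday is 2001-01-13.
2nd Saturday of February 2001: 2001-02-10.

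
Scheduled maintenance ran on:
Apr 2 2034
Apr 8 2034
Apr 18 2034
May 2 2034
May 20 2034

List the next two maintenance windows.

Gaps: 6, 10, 14, 18 days — each gap is 4 larger than the previous one.
Next gap: 22 days. May 20 2034 + 22 days = Jun 11 2034.
Next gap: 26 days. Jun 11 2034 + 26 days = Jul 7 2034.

Jun 11 2034, Jul 7 2034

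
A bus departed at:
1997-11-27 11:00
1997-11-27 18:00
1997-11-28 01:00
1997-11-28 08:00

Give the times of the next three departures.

Spacing: 7, 7, 7 h — constant 7 h.
1997-11-28 08:00 + 7 h = 1997-11-28 15:00.
1997-11-28 15:00 + 7 h = 1997-11-28 22:00.
1997-11-28 22:00 + 7 h = 1997-11-29 05:00.

1997-11-28 15:00, 1997-11-28 22:00, 1997-11-29 05:00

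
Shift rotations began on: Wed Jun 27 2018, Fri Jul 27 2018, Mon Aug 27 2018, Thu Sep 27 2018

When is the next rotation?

Gaps: 30, 31, 31 days — not constant. Every event is on the 27th of the month.
Pattern: the 27th of each month.
Next: October 2018 → Sat Oct 27 2018.

Sat Oct 27 2018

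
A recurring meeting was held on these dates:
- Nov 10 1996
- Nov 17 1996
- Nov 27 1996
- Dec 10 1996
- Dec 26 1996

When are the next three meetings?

The spacing grows by 3 each time: 7, 10, 13, 16 days.
Next gap: 19 days. Dec 26 1996 + 19 days = Jan 14 1997.
Next gap: 22 days. Jan 14 1997 + 22 days = Feb 5 1997.
Next gap: 25 days. Feb 5 1997 + 25 days = Mar 2 1997.

Jan 14 1997, Feb 5 1997, Mar 2 1997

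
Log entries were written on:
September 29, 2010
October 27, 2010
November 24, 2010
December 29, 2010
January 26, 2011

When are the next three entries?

February 23, 2011; March 30, 2011; April 27, 2011

Every date is a Wednesday; gaps 28, 28, 35, 28 days.
Each is the last Wednesday of its month (at least one falls on the 29th or later, ruling out '4th Wednesday').
February 2011 ends with Wednesday February 23, 2011.
March 2011 ends with Wednesday March 30, 2011.
April 2011 ends with Wednesday April 27, 2011.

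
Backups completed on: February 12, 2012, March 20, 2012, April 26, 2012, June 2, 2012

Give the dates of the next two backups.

Gaps between consecutive events: 37, 37, 37 days — a constant 37-day interval.
June 2, 2012 + 37 days = July 9, 2012.
July 9, 2012 + 37 days = August 15, 2012.

July 9, 2012; August 15, 2012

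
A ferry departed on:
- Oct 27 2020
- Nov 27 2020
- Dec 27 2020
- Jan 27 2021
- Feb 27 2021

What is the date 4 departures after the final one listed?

Jun 27 2021

Each date is the 27th; the gaps (31, 30, 31, 31) track the month lengths.
The rule is the 27th of each month.
Next: March 2021 → Mar 27 2021.
Next: April 2021 → Apr 27 2021.
Next: May 2021 → May 27 2021.
Next: June 2021 → Jun 27 2021.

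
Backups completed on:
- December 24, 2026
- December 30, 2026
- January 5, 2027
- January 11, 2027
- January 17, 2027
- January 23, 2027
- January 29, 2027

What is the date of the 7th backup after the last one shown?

Every event comes 6 days after the last (6, 6, 6, 6, 6, 6).
January 29, 2027 + 6 days = February 4, 2027.
February 4, 2027 + 6 days = February 10, 2027.
February 10, 2027 + 6 days = February 16, 2027.
February 16, 2027 + 6 days = February 22, 2027.
February 22, 2027 + 6 days = February 28, 2027.
February 28, 2027 + 6 days = March 6, 2027.
March 6, 2027 + 6 days = March 12, 2027.

March 12, 2027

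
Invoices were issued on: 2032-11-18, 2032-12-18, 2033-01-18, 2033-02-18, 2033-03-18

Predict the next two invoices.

Each date is the 18th; the gaps (30, 31, 31, 28) track the month lengths.
The rule is the 18th of each month.
April 2033: 2033-04-18.
May 2033: 2033-05-18.

2033-04-18, 2033-05-18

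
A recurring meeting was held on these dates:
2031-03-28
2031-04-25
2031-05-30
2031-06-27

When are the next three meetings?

Every date is a Friday; gaps 28, 35, 28 days.
Each is the last Friday of its month (at least one falls on the 29th or later, ruling out '4th Friday').
July 2031 ends with Friday 2031-07-25.
Last Friday of August 2031: 2031-08-29.
September 2031 ends with Friday 2031-09-26.

2031-07-25, 2031-08-29, 2031-09-26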